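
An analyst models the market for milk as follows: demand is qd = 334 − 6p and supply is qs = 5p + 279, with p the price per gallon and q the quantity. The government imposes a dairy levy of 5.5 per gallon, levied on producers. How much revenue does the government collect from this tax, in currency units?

Tax revenue = 1589.5.

Without the tax, 334 − 6p = 5p + 279 gives 11p = 55, so p* = 5 and q* = 304.
With the tax collected from producers, supply shifts: qs = 5(p − 5.5) + 279.
New equilibrium: buyers pay 7.5, producers receive 2, q = 289. (Wedge: pb − ps = 5.5.)
Revenue = t · Q = 5.5 · 289 = 1589.5.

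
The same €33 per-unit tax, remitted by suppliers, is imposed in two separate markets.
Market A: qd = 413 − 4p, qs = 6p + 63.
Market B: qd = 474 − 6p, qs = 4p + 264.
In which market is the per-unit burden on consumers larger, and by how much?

Market A, by €6.6.

Market A: pre-tax p* = €35, q* = 273; post-tax q = 193.8; per-unit burden on consumers = €19.8.
Market B: pre-tax p* = €21, q* = 348; post-tax q = 268.8; per-unit burden on consumers = €13.2.
Difference: €19.8 vs €13.2 → market A is larger by €6.6.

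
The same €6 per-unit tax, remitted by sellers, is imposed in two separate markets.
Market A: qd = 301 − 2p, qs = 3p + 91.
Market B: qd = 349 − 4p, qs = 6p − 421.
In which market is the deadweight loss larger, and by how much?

Market B, by €21.6.

Market A: pre-tax p* = €42, q* = 217; post-tax q = 209.8; deadweight loss = €21.6.
Market B: pre-tax p* = €77, q* = 41; post-tax q = 26.6; deadweight loss = €43.2.
Difference: €21.6 vs €43.2 → market B is larger by €21.6.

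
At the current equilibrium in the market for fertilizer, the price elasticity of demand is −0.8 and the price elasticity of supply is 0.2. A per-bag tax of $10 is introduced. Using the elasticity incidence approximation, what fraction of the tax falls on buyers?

Incidence ratio: buyers' share ≈ εs / (εs + |εd|) = 0.2 / (0.2 + 0.8) = 0.2.
Supply is the less elastic side, so buyers bear the smaller share.

Buyers' share ≈ 0.2.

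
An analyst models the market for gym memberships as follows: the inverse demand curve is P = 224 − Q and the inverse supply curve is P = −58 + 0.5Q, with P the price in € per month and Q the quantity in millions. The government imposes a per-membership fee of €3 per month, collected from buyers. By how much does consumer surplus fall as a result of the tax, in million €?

Consumer surplus falls by €374 million.

Rewrite in direct form: Qd = 224 − P and Qs = 2P + 116.
Without the tax, 224 − P = 2P + 116 gives 3P = 108, so P* = €36 and Q* = 188.
With the tax collected from buyers, demand (in seller-price terms) shifts: Qd = 224 − (P + 3).
New equilibrium: buyers pay €38, sellers receive €35, Q = 186. (Wedge: Pb − Ps = 3.)
ΔCS is the trapezoid between Q = 186 and Q = 188 of height €2: ½ · (188 + 186) · 2 = €374.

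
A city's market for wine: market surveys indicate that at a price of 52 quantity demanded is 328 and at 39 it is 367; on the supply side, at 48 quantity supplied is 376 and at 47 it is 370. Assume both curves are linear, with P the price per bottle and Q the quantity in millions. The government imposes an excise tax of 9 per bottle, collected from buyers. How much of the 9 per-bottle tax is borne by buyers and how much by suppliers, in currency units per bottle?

Demand slope: (367 − 328)/(39 − 52) = -3, so Qd = 484 − 3P.
Supply slope: (370 − 376)/(47 − 48) = 6, so Qs = 6P + 88.
Without the tax, 484 − 3P = 6P + 88 gives 9P = 396, so P* = 44 and Q* = 352.
With the tax collected from buyers, demand (in seller-price terms) shifts: Qd = 484 − 3(P + 9).
Solving gives Q = 334 with buyers paying 50 and suppliers receiving 41 (the 9 wedge).
Burden on buyers: 6; on suppliers: 3. (They sum to 9.)
The less price-elastic side of the market bears the larger share of a per-unit tax.

Buyers bear 6 per bottle; suppliers bear 3 per bottle.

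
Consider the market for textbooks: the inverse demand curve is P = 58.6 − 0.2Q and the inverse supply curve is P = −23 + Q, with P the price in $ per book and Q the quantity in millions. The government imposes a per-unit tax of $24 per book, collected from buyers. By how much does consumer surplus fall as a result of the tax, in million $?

Consumer surplus falls by $232 million.

Rewrite in direct form: Qd = 293 − 5P and Qs = P + 23.
Without the tax, 293 − 5P = P + 23 gives 6P = 270, so P* = $45 and Q* = 68.
With the tax collected from buyers, demand (in seller-price terms) shifts: Qd = 293 − 5(P + 24).
New equilibrium: buyers pay $49, sellers receive $25, Q = 48. (Wedge: Pb − Ps = 24.)
ΔCS is the trapezoid between Q = 48 and Q = 68 of height $4: ½ · (68 + 48) · 4 = $232.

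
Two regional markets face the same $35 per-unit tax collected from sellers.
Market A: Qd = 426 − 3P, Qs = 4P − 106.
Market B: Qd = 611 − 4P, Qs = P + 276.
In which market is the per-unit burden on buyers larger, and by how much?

Market A, by $13.

Market A: pre-tax P* = $76, Q* = 198; post-tax Q = 138; per-unit burden on buyers = $20.
Market B: pre-tax P* = $67, Q* = 343; post-tax Q = 315; per-unit burden on buyers = $7.
Difference: $20 vs $7 → market A is larger by $13.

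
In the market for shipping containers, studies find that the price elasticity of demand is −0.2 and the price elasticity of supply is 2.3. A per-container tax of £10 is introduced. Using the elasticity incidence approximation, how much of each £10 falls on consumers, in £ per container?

Consumers bear ≈ £9.2 per container.

Incidence ratio: consumers' share ≈ εs / (εs + |εd|) = 2.3 / (2.3 + 0.2) = 0.92.
So consumers bear ≈ 0.92 × £10 = £9.2; producers bear £0.8.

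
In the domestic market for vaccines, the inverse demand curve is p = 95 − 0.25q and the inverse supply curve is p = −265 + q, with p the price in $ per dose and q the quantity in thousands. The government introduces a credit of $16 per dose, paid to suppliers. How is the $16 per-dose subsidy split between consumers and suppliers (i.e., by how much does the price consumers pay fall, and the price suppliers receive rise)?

Consumers gain $3.2 per dose; suppliers gain $12.8 per dose.

Inverting to q(p) form: qd = 380 − 4p; qs = p + 265.
Without the subsidy, 380 − 4p = p + 265 gives 5p = 115, so p* = $23 and q* = 288.
With a per-unit subsidy paid to suppliers, each receives p + 16 per unit sold, so supply becomes qs = (p + 16) + 265.
New equilibrium: consumers pay $19.8, suppliers receive $35.8, q = 300.8. (Wedge: pb − ps = −16.)
Gain to consumers: $3.2; to suppliers: $12.8. (They sum to $16.)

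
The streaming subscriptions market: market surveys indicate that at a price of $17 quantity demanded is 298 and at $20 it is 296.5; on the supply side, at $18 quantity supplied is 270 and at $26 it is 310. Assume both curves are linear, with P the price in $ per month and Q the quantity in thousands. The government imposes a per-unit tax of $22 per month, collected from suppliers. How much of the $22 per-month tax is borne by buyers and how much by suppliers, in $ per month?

Buyers bear $20 per month; suppliers bear $2 per month.

Demand slope: (296.5 − 298)/(20 − 17) = -0.5, so Qd = 306.5 − 0.5P.
Supply slope: (310 − 270)/(26 − 18) = 5, so Qs = 5P + 180.
Without the tax, 306.5 − 0.5P = 5P + 180 gives 5.5P = 126.5, so P* = $23 and Q* = 295.
With the tax collected from suppliers, supply shifts: Qs = 5(P − 22) + 180.
Solving gives Q = 285 with buyers paying $43 and suppliers receiving $21 (the $22 wedge).
Burden on buyers: $20; on suppliers: $2. (They sum to $22.)
The less price-elastic side of the market bears the larger share of a per-unit tax.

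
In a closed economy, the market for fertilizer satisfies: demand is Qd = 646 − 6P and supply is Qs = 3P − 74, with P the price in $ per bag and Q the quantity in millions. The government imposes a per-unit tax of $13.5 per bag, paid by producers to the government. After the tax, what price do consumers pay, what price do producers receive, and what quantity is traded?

Consumers pay $84.5; producers receive $71; quantity = 139.

Without the tax, 646 − 6P = 3P − 74 gives 9P = 720, so P* = $80 and Q* = 166.
With the tax collected from producers, supply shifts: Qs = 3(P − 13.5) − 74.
New equilibrium: consumers pay $84.5, producers receive $71, Q = 139. (Wedge: Pb − Ps = 13.5.)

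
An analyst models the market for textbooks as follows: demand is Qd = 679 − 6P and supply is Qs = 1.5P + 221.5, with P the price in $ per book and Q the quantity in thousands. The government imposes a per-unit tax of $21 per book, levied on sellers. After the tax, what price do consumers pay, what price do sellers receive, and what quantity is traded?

Before the tax: set 679 − 6P = 1.5P + 221.5 → P* = $61, Q* = 313.
With the tax collected from sellers, supply shifts: Qs = 1.5(P − 21) + 221.5.
Solving gives Q = 287.8 with consumers paying $65.2 and sellers receiving $44.2 (the $21 wedge).
The less price-elastic side of the market bears the larger share of a per-unit tax.

Consumers pay $65.2; sellers receive $44.2; quantity = 287.8.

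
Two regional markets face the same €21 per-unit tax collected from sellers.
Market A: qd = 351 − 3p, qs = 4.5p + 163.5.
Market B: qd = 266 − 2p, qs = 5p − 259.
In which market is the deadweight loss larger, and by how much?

Market A: pre-tax p* = €25, q* = 276; post-tax q = 238.2; deadweight loss = €396.9.
Market B: pre-tax p* = €75, q* = 116; post-tax q = 86; deadweight loss = €315.
Difference: €396.9 vs €315 → market A is larger by €81.9.

Market A, by €81.9.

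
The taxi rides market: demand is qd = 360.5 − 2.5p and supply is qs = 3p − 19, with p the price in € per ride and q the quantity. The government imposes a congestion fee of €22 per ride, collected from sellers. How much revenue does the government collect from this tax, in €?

Before the tax: set 360.5 − 2.5p = 3p − 19 → p* = €69, q* = 188.
With the tax collected from sellers, supply shifts: qs = 3(p − 22) − 19.
New equilibrium: consumers pay €81, sellers receive €59, q = 158. (Wedge: pb − ps = 22.)
Revenue = t · Q = 22 · 158 = €3476.

Tax revenue = €3476.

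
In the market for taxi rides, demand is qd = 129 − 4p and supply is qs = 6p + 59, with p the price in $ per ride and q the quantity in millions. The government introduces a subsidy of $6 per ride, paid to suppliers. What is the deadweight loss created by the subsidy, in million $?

Before the subsidy: set 129 − 4p = 6p + 59 → p* = $7, q* = 101.
With a per-unit subsidy paid to suppliers, each receives p + 6 per unit sold, so supply becomes qs = 6(p + 6) + 59.
Solving gives q = 115.4 with consumers paying $3.4 and suppliers receiving $9.4 (the $6 wedge).
Quantity rises by |ΔQ| = |101 − 115.4| = 14.4.
DWL = ½ · t · |ΔQ| = ½ · 6 · 14.4 = $43.2.

Deadweight loss = $43.2 million.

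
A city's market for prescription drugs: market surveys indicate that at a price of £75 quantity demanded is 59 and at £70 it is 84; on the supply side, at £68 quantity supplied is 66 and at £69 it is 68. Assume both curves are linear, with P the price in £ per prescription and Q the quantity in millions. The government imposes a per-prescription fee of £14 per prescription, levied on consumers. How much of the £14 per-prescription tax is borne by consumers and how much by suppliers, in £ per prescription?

Consumers bear £4 per prescription; suppliers bear £10 per prescription.

Demand slope: (84 − 59)/(70 − 75) = -5, so Qd = 434 − 5P.
Supply slope: (68 − 66)/(69 − 68) = 2, so Qs = 2P − 70.
Before the tax: set 434 − 5P = 2P − 70 → P* = £72, Q* = 74.
With the tax collected from consumers, demand (in seller-price terms) shifts: Qd = 434 − 5(P + 14).
Solving gives Q = 54 with consumers paying £76 and suppliers receiving £62 (the £14 wedge).
Burden on consumers: £4; on suppliers: £10. (They sum to £14.)
The less price-elastic side of the market bears the larger share of a per-unit tax.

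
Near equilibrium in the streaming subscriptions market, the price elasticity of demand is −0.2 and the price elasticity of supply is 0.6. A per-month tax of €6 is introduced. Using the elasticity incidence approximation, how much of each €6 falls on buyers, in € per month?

Buyers bear ≈ €4.5 per month.

Incidence ratio: buyers' share ≈ εs / (εs + |εd|) = 0.6 / (0.6 + 0.2) = 0.75.
So buyers bear ≈ 0.75 × €6 = €4.5; sellers bear €1.5.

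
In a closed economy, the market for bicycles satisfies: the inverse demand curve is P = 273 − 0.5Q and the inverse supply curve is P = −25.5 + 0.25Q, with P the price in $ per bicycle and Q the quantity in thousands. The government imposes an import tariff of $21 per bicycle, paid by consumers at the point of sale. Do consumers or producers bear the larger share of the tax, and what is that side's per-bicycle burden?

Rewrite in direct form: Qd = 546 − 2P and Qs = 4P + 102.
Without the tax, 546 − 2P = 4P + 102 gives 6P = 444, so P* = $74 and Q* = 398.
With the tax collected from consumers, demand (in seller-price terms) shifts: Qd = 546 − 2(P + 21).
New equilibrium: consumers pay $88, producers receive $67, Q = 370. (Wedge: Pb − Ps = 21.)
Per-bicycle burden: consumers $14, producers $7.
Consumers take the larger share because demand is less price-elastic here (demand slope 2 vs supply slope 4).

Consumers bear the larger share: $14 per bicycle.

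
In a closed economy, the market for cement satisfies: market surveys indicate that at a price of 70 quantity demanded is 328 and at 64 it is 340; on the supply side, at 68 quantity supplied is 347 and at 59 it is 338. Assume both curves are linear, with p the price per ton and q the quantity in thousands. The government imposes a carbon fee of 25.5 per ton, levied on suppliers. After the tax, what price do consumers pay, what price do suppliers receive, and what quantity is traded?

Consumers pay 71.5; suppliers receive 46; quantity = 325.

Demand slope: (340 − 328)/(64 − 70) = -2, so qd = 468 − 2p.
Supply slope: (338 − 347)/(59 − 68) = 1, so qs = p + 279.
Without the tax, 468 − 2p = p + 279 gives 3p = 189, so p* = 63 and q* = 342.
With the tax collected from suppliers, supply shifts: qs = (p − 25.5) + 279.
Solving gives q = 325 with consumers paying 71.5 and suppliers receiving 46 (the 25.5 wedge).
The less price-elastic side of the market bears the larger share of a per-unit tax.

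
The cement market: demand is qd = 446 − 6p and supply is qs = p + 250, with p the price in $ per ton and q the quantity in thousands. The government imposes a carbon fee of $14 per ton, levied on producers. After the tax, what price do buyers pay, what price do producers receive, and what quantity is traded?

Buyers pay $30; producers receive $16; quantity = 266.

Before the tax: set 446 − 6p = p + 250 → p* = $28, q* = 278.
With the tax collected from producers, supply shifts: qs = (p − 14) + 250.
Solving gives q = 266 with buyers paying $30 and producers receiving $16 (the $14 wedge).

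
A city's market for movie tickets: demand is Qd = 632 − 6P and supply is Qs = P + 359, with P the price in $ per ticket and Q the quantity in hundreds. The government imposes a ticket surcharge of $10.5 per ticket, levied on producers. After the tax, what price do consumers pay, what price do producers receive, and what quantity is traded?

Consumers pay $40.5; producers receive $30; quantity = 389.

Without the tax, 632 − 6P = P + 359 gives 7P = 273, so P* = $39 and Q* = 398.
With the tax collected from producers, supply shifts: Qs = (P − 10.5) + 359.
New equilibrium: consumers pay $40.5, producers receive $30, Q = 389. (Wedge: Pb − Ps = 10.5.)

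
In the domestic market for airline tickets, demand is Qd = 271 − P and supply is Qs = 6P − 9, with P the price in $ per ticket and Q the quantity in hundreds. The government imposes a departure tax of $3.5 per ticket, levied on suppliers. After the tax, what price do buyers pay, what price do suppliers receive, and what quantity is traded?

Before the tax: set 271 − P = 6P − 9 → P* = $40, Q* = 231.
With the tax collected from suppliers, supply shifts: Qs = 6(P − 3.5) − 9.
New equilibrium: buyers pay $43, suppliers receive $39.5, Q = 228. (Wedge: Pb − Ps = 3.5.)
The less price-elastic side of the market bears the larger share of a per-unit tax.

Buyers pay $43; suppliers receive $39.5; quantity = 228.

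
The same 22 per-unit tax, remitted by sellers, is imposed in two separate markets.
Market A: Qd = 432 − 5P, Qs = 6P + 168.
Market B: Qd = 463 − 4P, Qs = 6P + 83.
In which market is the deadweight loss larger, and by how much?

Market A, by 79.2.

Market A: pre-tax P* = 24, Q* = 312; post-tax Q = 252; deadweight loss = 660.
Market B: pre-tax P* = 38, Q* = 311; post-tax Q = 258.2; deadweight loss = 580.8.
Difference: 660 vs 580.8 → market A is larger by 79.2.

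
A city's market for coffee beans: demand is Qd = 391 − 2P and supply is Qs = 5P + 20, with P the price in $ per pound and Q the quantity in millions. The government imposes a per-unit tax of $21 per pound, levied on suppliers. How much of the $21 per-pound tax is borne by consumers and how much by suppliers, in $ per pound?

Consumers bear $15 per pound; suppliers bear $6 per pound.

Before the tax: set 391 − 2P = 5P + 20 → P* = $53, Q* = 285.
With the tax collected from suppliers, supply shifts: Qs = 5(P − 21) + 20.
Solving gives Q = 255 with consumers paying $68 and suppliers receiving $47 (the $21 wedge).
Burden on consumers: $15; on suppliers: $6. (They sum to $21.)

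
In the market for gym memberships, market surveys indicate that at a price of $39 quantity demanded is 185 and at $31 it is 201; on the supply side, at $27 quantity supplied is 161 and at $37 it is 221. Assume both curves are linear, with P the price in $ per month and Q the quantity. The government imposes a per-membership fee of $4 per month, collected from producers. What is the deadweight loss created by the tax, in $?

Demand slope: (201 − 185)/(31 − 39) = -2, so Qd = 263 − 2P.
Supply slope: (221 − 161)/(37 − 27) = 6, so Qs = 6P − 1.
Before the tax: set 263 − 2P = 6P − 1 → P* = $33, Q* = 197.
With the tax collected from producers, supply shifts: Qs = 6(P − 4) − 1.
Solving gives Q = 191 with buyers paying $36 and producers receiving $32 (the $4 wedge).
Quantity falls by |ΔQ| = |197 − 191| = 6.
DWL = ½ · t · |ΔQ| = ½ · 4 · 6 = $12.

Deadweight loss = $12.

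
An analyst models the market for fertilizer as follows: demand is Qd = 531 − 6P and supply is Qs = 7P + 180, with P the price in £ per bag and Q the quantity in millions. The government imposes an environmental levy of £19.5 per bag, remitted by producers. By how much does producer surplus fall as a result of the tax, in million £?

Before the tax: set 531 − 6P = 7P + 180 → P* = £27, Q* = 369.
With the tax collected from producers, supply shifts: Qs = 7(P − 19.5) + 180.
Solving gives Q = 306 with buyers paying £37.5 and producers receiving £18 (the £19.5 wedge).
ΔPS is the trapezoid between Q = 306 and Q = 369 of height £9: ½ · (369 + 306) · 9 = £3037.5.

Producer surplus falls by £3037.5 million.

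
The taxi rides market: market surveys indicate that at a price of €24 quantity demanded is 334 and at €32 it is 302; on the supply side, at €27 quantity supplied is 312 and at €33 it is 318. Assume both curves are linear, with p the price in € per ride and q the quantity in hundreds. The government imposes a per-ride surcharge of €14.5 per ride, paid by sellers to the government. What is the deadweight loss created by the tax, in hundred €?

Deadweight loss = €84.1 hundred.

Demand slope: (302 − 334)/(32 − 24) = -4, so qd = 430 − 4p.
Supply slope: (318 − 312)/(33 − 27) = 1, so qs = p + 285.
Without the tax, 430 − 4p = p + 285 gives 5p = 145, so p* = €29 and q* = 314.
With the tax collected from sellers, supply shifts: qs = (p − 14.5) + 285.
New equilibrium: buyers pay €31.9, sellers receive €17.4, q = 302.4. (Wedge: pb − ps = 14.5.)
Quantity falls by |ΔQ| = |314 − 302.4| = 11.6.
DWL = ½ · t · |ΔQ| = ½ · 14.5 · 11.6 = €84.1.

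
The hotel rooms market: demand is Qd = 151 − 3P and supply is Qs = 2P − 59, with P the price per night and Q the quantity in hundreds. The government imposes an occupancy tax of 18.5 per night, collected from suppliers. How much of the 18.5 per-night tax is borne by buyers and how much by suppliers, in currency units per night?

Without the tax, 151 − 3P = 2P − 59 gives 5P = 210, so P* = 42 and Q* = 25.
With the tax collected from suppliers, supply shifts: Qs = 2(P − 18.5) − 59.
Solving gives Q = 2.8 with buyers paying 49.4 and suppliers receiving 30.9 (the 18.5 wedge).
Burden on buyers: 7.4; on suppliers: 11.1. (They sum to 18.5.)

Buyers bear 7.4 per night; suppliers bear 11.1 per night.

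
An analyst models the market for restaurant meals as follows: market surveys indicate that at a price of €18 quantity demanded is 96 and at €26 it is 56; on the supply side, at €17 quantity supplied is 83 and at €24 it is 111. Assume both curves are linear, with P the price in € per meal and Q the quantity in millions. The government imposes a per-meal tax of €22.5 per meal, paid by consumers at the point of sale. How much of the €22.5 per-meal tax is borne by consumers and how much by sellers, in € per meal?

Consumers bear €10 per meal; sellers bear €12.5 per meal.

Demand slope: (56 − 96)/(26 − 18) = -5, so Qd = 186 − 5P.
Supply slope: (111 − 83)/(24 − 17) = 4, so Qs = 4P + 15.
Without the tax, 186 − 5P = 4P + 15 gives 9P = 171, so P* = €19 and Q* = 91.
With the tax collected from consumers, demand (in seller-price terms) shifts: Qd = 186 − 5(P + 22.5).
Solving gives Q = 41 with consumers paying €29 and sellers receiving €6.5 (the €22.5 wedge).
Burden on consumers: €10; on sellers: €12.5. (They sum to €22.5.)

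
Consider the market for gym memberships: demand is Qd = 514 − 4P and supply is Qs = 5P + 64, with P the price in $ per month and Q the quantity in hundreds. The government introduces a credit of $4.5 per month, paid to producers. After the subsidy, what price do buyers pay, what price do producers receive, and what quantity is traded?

Without the subsidy, 514 − 4P = 5P + 64 gives 9P = 450, so P* = $50 and Q* = 314.
With a per-unit subsidy paid to producers, each receives P + 4.5 per unit sold, so supply becomes Qs = 5(P + 4.5) + 64.
New equilibrium: buyers pay $47.5, producers receive $52, Q = 324. (Wedge: Pb − Ps = −4.5.)

Buyers pay $47.5; producers receive $52; quantity = 324.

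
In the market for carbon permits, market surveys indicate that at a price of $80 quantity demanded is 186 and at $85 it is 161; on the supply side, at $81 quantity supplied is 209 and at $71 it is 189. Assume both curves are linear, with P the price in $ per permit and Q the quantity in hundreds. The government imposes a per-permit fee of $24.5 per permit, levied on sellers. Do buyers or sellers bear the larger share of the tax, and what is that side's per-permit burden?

Sellers bear the larger share: $17.5 per permit.

Demand slope: (161 − 186)/(85 − 80) = -5, so Qd = 586 − 5P.
Supply slope: (189 − 209)/(71 − 81) = 2, so Qs = 2P + 47.
Before the tax: set 586 − 5P = 2P + 47 → P* = $77, Q* = 201.
With the tax collected from sellers, supply shifts: Qs = 2(P − 24.5) + 47.
Solving gives Q = 166 with buyers paying $84 and sellers receiving $59.5 (the $24.5 wedge).
Per-permit burden: buyers $7, sellers $17.5.
Sellers take the larger share because supply is less price-elastic here (demand slope 5 vs supply slope 2).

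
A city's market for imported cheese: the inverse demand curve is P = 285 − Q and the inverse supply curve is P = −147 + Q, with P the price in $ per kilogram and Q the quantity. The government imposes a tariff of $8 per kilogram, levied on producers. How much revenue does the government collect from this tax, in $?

Tax revenue = $1696.

Rewrite in direct form: Qd = 285 − P and Qs = P + 147.
Before the tax: set 285 − P = P + 147 → P* = $69, Q* = 216.
With the tax collected from producers, supply shifts: Qs = (P − 8) + 147.
New equilibrium: buyers pay $73, producers receive $65, Q = 212. (Wedge: Pb − Ps = 8.)
Revenue = t · Q = 8 · 212 = $1696.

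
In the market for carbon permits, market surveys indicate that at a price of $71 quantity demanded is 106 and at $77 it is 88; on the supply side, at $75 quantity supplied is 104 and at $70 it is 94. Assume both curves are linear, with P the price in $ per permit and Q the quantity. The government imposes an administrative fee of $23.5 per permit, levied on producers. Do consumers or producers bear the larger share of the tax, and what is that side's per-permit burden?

Demand slope: (88 − 106)/(77 − 71) = -3, so Qd = 319 − 3P.
Supply slope: (94 − 104)/(70 − 75) = 2, so Qs = 2P − 46.
Before the tax: set 319 − 3P = 2P − 46 → P* = $73, Q* = 100.
With the tax collected from producers, supply shifts: Qs = 2(P − 23.5) − 46.
New equilibrium: consumers pay $82.4, producers receive $58.9, Q = 71.8. (Wedge: Pb − Ps = 23.5.)
Per-permit burden: consumers $9.4, producers $14.1.
Producers take the larger share because supply is less price-elastic here (demand slope 3 vs supply slope 2).

Producers bear the larger share: $14.1 per permit.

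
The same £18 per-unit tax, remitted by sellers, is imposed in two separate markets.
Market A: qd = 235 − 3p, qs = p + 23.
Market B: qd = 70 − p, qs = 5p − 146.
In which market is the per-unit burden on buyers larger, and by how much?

Market A: pre-tax p* = £53, q* = 76; post-tax q = 62.5; per-unit burden on buyers = £4.5.
Market B: pre-tax p* = £36, q* = 34; post-tax q = 19; per-unit burden on buyers = £15.
Difference: £4.5 vs £15 → market B is larger by £10.5.

Market B, by £10.5.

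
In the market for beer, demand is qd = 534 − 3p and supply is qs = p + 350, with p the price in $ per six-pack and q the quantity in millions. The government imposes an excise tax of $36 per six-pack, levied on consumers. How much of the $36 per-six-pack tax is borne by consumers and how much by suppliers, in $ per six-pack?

Consumers bear $9 per six-pack; suppliers bear $27 per six-pack.

Without the tax, 534 − 3p = p + 350 gives 4p = 184, so p* = $46 and q* = 396.
With the tax collected from consumers, demand (in seller-price terms) shifts: qd = 534 − 3(p + 36).
New equilibrium: consumers pay $55, suppliers receive $19, q = 369. (Wedge: pb − ps = 36.)
Burden on consumers: $9; on suppliers: $27. (They sum to $36.)
The less price-elastic side of the market bears the larger share of a per-unit tax.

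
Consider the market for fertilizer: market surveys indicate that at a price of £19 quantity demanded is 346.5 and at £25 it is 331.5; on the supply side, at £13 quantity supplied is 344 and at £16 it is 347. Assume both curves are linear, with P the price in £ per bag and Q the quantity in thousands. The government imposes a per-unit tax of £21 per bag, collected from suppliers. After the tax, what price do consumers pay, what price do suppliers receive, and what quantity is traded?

Consumers pay £24; suppliers receive £3; quantity = 334.

Demand slope: (331.5 − 346.5)/(25 − 19) = -2.5, so Qd = 394 − 2.5P.
Supply slope: (347 − 344)/(16 − 13) = 1, so Qs = P + 331.
Without the tax, 394 − 2.5P = P + 331 gives 3.5P = 63, so P* = £18 and Q* = 349.
With the tax collected from suppliers, supply shifts: Qs = (P − 21) + 331.
Solving gives Q = 334 with consumers paying £24 and suppliers receiving £3 (the £21 wedge).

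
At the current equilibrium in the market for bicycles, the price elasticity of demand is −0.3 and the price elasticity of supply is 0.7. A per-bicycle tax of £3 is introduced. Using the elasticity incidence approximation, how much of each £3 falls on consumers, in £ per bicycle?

Incidence ratio: consumers' share ≈ εs / (εs + |εd|) = 0.7 / (0.7 + 0.3) = 0.7.
So consumers bear ≈ 0.7 × £3 = £2.1; suppliers bear £0.9.

Consumers bear ≈ £2.1 per bicycle.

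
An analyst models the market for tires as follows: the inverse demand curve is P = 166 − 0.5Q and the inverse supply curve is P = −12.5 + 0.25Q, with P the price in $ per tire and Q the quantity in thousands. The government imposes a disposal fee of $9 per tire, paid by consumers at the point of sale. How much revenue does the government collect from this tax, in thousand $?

Tax revenue = $2034 thousand.

Rewrite in direct form: Qd = 332 − 2P and Qs = 4P + 50.
Without the tax, 332 − 2P = 4P + 50 gives 6P = 282, so P* = $47 and Q* = 238.
With the tax collected from consumers, demand (in seller-price terms) shifts: Qd = 332 − 2(P + 9).
Solving gives Q = 226 with consumers paying $53 and producers receiving $44 (the $9 wedge).
Revenue = t · Q = 9 · 226 = $2034.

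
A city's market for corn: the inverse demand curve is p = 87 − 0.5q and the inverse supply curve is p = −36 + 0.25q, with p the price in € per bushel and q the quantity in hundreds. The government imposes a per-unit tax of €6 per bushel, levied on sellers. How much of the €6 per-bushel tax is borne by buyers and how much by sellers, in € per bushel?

Rewrite in direct form: qd = 174 − 2p and qs = 4p + 144.
Before the tax: set 174 − 2p = 4p + 144 → p* = €5, q* = 164.
With the tax collected from sellers, supply shifts: qs = 4(p − 6) + 144.
New equilibrium: buyers pay €9, sellers receive €3, q = 156. (Wedge: pb − ps = 6.)
Burden on buyers: €4; on sellers: €2. (They sum to €6.)
The less price-elastic side of the market bears the larger share of a per-unit tax.

Buyers bear €4 per bushel; sellers bear €2 per bushel.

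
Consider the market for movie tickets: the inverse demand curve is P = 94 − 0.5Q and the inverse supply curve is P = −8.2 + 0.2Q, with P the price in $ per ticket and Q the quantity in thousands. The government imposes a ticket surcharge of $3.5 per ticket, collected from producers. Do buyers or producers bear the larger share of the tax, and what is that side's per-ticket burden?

Buyers bear the larger share: $2.5 per ticket.

Inverting to Q(P) form: Qd = 188 − 2P; Qs = 5P + 41.
Without the tax, 188 − 2P = 5P + 41 gives 7P = 147, so P* = $21 and Q* = 146.
With the tax collected from producers, supply shifts: Qs = 5(P − 3.5) + 41.
Solving gives Q = 141 with buyers paying $23.5 and producers receiving $20 (the $3.5 wedge).
Per-ticket burden: buyers $2.5, producers $1.
Buyers take the larger share because demand is less price-elastic here (demand slope 2 vs supply slope 5).
The less price-elastic side of the market bears the larger share of a per-unit tax.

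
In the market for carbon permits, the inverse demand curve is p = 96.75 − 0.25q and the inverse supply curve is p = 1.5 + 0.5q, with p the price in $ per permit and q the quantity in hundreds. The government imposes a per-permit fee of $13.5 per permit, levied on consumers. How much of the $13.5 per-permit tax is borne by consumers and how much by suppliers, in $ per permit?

Rewrite in direct form: qd = 387 − 4p and qs = 2p − 3.
Without the tax, 387 − 4p = 2p − 3 gives 6p = 390, so p* = $65 and q* = 127.
With the tax collected from consumers, demand (in seller-price terms) shifts: qd = 387 − 4(p + 13.5).
Solving gives q = 109 with consumers paying $69.5 and suppliers receiving $56 (the $13.5 wedge).
Burden on consumers: $4.5; on suppliers: $9. (They sum to $13.5.)
The less price-elastic side of the market bears the larger share of a per-unit tax.

Consumers bear $4.5 per permit; suppliers bear $9 per permit.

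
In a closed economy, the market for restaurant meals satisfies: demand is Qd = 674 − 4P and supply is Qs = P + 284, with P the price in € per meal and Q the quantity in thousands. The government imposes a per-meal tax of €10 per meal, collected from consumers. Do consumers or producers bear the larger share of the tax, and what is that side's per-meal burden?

Before the tax: set 674 − 4P = P + 284 → P* = €78, Q* = 362.
With the tax collected from consumers, demand (in seller-price terms) shifts: Qd = 674 − 4(P + 10).
New equilibrium: consumers pay €80, producers receive €70, Q = 354. (Wedge: Pb − Ps = 10.)
Per-meal burden: consumers €2, producers €8.
Producers take the larger share because supply is less price-elastic here (demand slope 4 vs supply slope 1).
The less price-elastic side of the market bears the larger share of a per-unit tax.

Producers bear the larger share: €8 per meal.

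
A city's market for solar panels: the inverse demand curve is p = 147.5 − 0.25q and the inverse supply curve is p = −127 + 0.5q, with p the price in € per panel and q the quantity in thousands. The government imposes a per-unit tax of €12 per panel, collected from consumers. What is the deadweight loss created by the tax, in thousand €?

Deadweight loss = €96 thousand.

Inverting to q(p) form: qd = 590 − 4p; qs = 2p + 254.
Without the tax, 590 − 4p = 2p + 254 gives 6p = 336, so p* = €56 and q* = 366.
With the tax collected from consumers, demand (in seller-price terms) shifts: qd = 590 − 4(p + 12).
Solving gives q = 350 with consumers paying €60 and suppliers receiving €48 (the €12 wedge).
Quantity falls by |ΔQ| = |366 − 350| = 16.
DWL = ½ · t · |ΔQ| = ½ · 12 · 16 = €96.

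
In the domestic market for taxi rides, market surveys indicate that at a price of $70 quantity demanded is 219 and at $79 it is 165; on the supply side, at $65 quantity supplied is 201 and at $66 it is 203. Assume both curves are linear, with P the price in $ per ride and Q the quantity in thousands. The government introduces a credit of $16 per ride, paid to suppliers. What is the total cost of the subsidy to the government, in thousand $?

Demand slope: (165 − 219)/(79 − 70) = -6, so Qd = 639 − 6P.
Supply slope: (203 − 201)/(66 − 65) = 2, so Qs = 2P + 71.
Before the subsidy: set 639 − 6P = 2P + 71 → P* = $71, Q* = 213.
With a per-unit subsidy paid to suppliers, each receives P + 16 per unit sold, so supply becomes Qs = 2(P + 16) + 71.
New equilibrium: consumers pay $67, suppliers receive $83, Q = 237. (Wedge: Pb − Ps = −16.)
Outlay = t · Q = 16 · 237 = $3792.

Government outlay = $3792 thousand.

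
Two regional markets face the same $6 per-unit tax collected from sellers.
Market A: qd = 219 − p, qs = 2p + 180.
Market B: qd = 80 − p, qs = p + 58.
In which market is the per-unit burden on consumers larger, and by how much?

Market A, by $1.

Market A: pre-tax p* = $13, q* = 206; post-tax q = 202; per-unit burden on consumers = $4.
Market B: pre-tax p* = $11, q* = 69; post-tax q = 66; per-unit burden on consumers = $3.
Difference: $4 vs $3 → market A is larger by $1.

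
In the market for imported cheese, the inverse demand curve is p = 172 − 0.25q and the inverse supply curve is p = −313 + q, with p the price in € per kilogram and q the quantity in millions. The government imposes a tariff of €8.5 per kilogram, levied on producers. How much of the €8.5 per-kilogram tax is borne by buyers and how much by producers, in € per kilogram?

Buyers bear €1.7 per kilogram; producers bear €6.8 per kilogram.

Rewrite in direct form: qd = 688 − 4p and qs = p + 313.
Without the tax, 688 − 4p = p + 313 gives 5p = 375, so p* = €75 and q* = 388.
With the tax collected from producers, supply shifts: qs = (p − 8.5) + 313.
Solving gives q = 381.2 with buyers paying €76.7 and producers receiving €68.2 (the €8.5 wedge).
Burden on buyers: €1.7; on producers: €6.8. (They sum to €8.5.)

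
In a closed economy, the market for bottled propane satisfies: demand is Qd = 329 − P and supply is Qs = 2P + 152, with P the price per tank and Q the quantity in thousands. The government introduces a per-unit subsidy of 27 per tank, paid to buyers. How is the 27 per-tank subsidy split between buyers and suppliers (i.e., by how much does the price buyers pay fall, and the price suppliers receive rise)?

Buyers gain 18 per tank; suppliers gain 9 per tank.

Without the subsidy, 329 − P = 2P + 152 gives 3P = 177, so P* = 59 and Q* = 270.
With a per-unit subsidy paid to buyers, each effectively pays P − 27, so demand becomes Qd = 329 − (P − 27).
New equilibrium: buyers pay 41, suppliers receive 68, Q = 288. (Wedge: Pb − Ps = −27.)
Gain to buyers: 18; to suppliers: 9. (They sum to 27.)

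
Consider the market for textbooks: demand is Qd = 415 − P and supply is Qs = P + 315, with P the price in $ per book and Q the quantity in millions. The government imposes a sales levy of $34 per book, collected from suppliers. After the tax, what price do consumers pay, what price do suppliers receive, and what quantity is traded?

Consumers pay $67; suppliers receive $33; quantity = 348.

Without the tax, 415 − P = P + 315 gives 2P = 100, so P* = $50 and Q* = 365.
With the tax collected from suppliers, supply shifts: Qs = (P − 34) + 315.
Solving gives Q = 348 with consumers paying $67 and suppliers receiving $33 (the $34 wedge).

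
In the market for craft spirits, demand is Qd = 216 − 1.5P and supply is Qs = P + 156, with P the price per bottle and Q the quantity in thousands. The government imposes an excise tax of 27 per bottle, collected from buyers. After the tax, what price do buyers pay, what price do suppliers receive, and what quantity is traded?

Before the tax: set 216 − 1.5P = P + 156 → P* = 24, Q* = 180.
With the tax collected from buyers, demand (in seller-price terms) shifts: Qd = 216 − 1.5(P + 27).
New equilibrium: buyers pay 34.8, suppliers receive 7.8, Q = 163.8. (Wedge: Pb − Ps = 27.)

Buyers pay 34.8; suppliers receive 7.8; quantity = 163.8.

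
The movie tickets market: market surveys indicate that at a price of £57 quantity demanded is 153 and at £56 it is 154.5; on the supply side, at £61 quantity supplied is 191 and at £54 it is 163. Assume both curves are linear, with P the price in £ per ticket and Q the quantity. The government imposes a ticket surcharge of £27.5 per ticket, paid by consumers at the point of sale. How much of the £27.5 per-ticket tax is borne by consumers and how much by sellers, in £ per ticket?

Demand slope: (154.5 − 153)/(56 − 57) = -1.5, so Qd = 238.5 − 1.5P.
Supply slope: (163 − 191)/(54 − 61) = 4, so Qs = 4P − 53.
Before the tax: set 238.5 − 1.5P = 4P − 53 → P* = £53, Q* = 159.
With the tax collected from consumers, demand (in seller-price terms) shifts: Qd = 238.5 − 1.5(P + 27.5).
New equilibrium: consumers pay £73, sellers receive £45.5, Q = 129. (Wedge: Pb − Ps = 27.5.)
Burden on consumers: £20; on sellers: £7.5. (They sum to £27.5.)
The less price-elastic side of the market bears the larger share of a per-unit tax.

Consumers bear £20 per ticket; sellers bear £7.5 per ticket.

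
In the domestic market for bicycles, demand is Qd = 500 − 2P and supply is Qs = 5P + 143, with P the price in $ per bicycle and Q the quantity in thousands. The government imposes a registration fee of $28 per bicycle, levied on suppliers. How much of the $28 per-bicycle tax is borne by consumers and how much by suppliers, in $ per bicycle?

Before the tax: set 500 − 2P = 5P + 143 → P* = $51, Q* = 398.
With the tax collected from suppliers, supply shifts: Qs = 5(P − 28) + 143.
Solving gives Q = 358 with consumers paying $71 and suppliers receiving $43 (the $28 wedge).
Burden on consumers: $20; on suppliers: $8. (They sum to $28.)
The less price-elastic side of the market bears the larger share of a per-unit tax.

Consumers bear $20 per bicycle; suppliers bear $8 per bicycle.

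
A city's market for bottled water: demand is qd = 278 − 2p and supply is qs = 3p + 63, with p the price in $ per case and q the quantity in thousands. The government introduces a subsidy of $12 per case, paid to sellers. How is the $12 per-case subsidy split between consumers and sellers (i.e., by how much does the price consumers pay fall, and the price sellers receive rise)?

Before the subsidy: set 278 − 2p = 3p + 63 → p* = $43, q* = 192.
With a per-unit subsidy paid to sellers, each receives p + 12 per unit sold, so supply becomes qs = 3(p + 12) + 63.
New equilibrium: consumers pay $35.8, sellers receive $47.8, q = 206.4. (Wedge: pb − ps = −12.)
Gain to consumers: $7.2; to sellers: $4.8. (They sum to $12.)

Consumers gain $7.2 per case; sellers gain $4.8 per case.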